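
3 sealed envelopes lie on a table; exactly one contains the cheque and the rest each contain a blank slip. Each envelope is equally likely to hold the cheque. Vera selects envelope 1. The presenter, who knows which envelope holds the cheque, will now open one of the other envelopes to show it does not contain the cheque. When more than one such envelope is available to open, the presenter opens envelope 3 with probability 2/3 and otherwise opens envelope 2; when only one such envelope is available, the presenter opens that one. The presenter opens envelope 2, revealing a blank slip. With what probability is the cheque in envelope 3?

3/4

Consider each possible location of the cheque in turn.
If it is in envelope 1 (prior 1/3): envelope 3 is available but not opened, probability 1/3; weight (1/3)·(1/3) = 1/9.
If it is in envelope 2 (prior 1/3): the presenter opened envelope 2, so this case is ruled out; weight (1/3)·0 = 0.
If it is in envelope 3 (prior 1/3): only envelope 2 is available, probability 1; weight (1/3)·1 = 1/3.
The weights sum to 4/9.
So P(the cheque in envelope 3 | the presenter opened envelope 2) = (1/3) / (4/9) = 3/4.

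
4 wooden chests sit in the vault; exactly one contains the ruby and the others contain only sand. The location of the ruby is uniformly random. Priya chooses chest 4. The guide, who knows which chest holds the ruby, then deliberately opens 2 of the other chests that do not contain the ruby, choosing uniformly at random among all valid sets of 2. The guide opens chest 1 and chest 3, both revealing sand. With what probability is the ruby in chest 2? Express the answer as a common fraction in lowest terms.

3/4

Consider each possible location of the ruby in turn.
If it is in either of chests 1 and 3 (prior 1/4 each): that chest was opened and seen not to hold the prize — ruled out; weight (1/4)·0 = 0 each.
If it is in chest 2 (prior 1/4): the guide has no choice, probability 1; weight (1/4)·1 = 1/4.
If it is in chest 4 (prior 1/4): the guide has 3 equally likely choices, so probability 1/3; weight (1/4)·(1/3) = 1/12.
The weights sum to 1/3.
So P(the ruby in chest 2 | the guide opened chest 1 and chest 3) = (1/4) / (1/3) = 3/4.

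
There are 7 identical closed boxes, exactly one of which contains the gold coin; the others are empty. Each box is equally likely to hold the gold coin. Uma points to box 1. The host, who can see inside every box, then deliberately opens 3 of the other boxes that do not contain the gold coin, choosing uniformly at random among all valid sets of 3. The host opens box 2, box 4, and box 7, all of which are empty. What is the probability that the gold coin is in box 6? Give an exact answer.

Consider each possible location of the gold coin in turn.
If it is in box 1 (prior 1/7): the host has 20 equally likely choices, so probability 1/20; weight (1/7)·(1/20) = 1/140.
If it is in any of boxes 2, 4, and 7 (prior 1/7 each): that box was opened and seen not to hold the prize — ruled out; weight (1/7)·0 = 0 each.
If it is in any of boxes 3, 5, and 6 (prior 1/7 each): the host has 10 equally likely choices, so probability 1/10; weight (1/7)·(1/10) = 1/70 each.
The weights sum to 1/20.
So P(the gold coin in box 6 | the host opened box 2, box 4, and box 7) = (1/70) / (1/20) = 2/7.

2/7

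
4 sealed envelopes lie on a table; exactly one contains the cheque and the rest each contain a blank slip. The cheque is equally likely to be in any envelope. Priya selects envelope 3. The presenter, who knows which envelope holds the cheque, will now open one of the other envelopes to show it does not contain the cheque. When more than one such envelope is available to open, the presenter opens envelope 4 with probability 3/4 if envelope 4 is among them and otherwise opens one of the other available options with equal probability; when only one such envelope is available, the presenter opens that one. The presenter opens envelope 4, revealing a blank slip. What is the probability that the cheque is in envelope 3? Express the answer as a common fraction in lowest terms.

1/3

Consider each possible location of the cheque in turn.
If it is in any of envelopes 1, 2, and 3 (prior 1/4 each): envelope 4 is available, opened with probability 3/4; weight (1/4)·(3/4) = 3/16 each.
If it is in envelope 4 (prior 1/4): the presenter opened envelope 4, so this case is ruled out; weight (1/4)·0 = 0.
The weights sum to 9/16.
So P(the cheque in envelope 3 | the presenter opened envelope 4) = (3/16) / (9/16) = 1/3.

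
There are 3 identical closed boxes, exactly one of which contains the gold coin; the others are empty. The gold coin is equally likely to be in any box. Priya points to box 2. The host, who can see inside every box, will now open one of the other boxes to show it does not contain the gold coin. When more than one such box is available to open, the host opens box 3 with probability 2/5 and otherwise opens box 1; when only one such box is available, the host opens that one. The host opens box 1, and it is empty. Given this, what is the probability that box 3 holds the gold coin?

5/8

Condition on the true location of the gold coin.
If it is in box 1 (prior 1/3): the host opened box 1, so this case is ruled out; weight (1/3)·0 = 0.
If it is in box 2 (prior 1/3): box 3 is available but not opened, probability 3/5; weight (1/3)·(3/5) = 1/5.
If it is in box 3 (prior 1/3): only box 1 is available, probability 1; weight (1/3)·1 = 1/3.
The weights sum to 8/15.
So P(the gold coin in box 3 | the host opened box 1) = (1/3) / (8/15) = 5/8.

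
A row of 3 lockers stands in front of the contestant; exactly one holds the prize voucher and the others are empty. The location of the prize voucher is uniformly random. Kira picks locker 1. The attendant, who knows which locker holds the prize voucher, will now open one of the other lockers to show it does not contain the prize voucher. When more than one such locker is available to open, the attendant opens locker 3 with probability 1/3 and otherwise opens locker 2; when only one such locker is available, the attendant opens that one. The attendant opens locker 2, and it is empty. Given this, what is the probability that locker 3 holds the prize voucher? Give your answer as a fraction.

Apply Bayes' rule, conditioning on where the prize voucher actually is.
If it is in locker 1 (prior 1/3): locker 3 is available but not opened, probability 2/3; weight (1/3)·(2/3) = 2/9.
If it is in locker 2 (prior 1/3): the attendant opened locker 2, so this case is ruled out; weight (1/3)·0 = 0.
If it is in locker 3 (prior 1/3): only locker 2 is available, probability 1; weight (1/3)·1 = 1/3.
The weights sum to 5/9.
So P(the prize voucher in locker 3 | the attendant opened locker 2) = (1/3) / (5/9) = 3/5.

3/5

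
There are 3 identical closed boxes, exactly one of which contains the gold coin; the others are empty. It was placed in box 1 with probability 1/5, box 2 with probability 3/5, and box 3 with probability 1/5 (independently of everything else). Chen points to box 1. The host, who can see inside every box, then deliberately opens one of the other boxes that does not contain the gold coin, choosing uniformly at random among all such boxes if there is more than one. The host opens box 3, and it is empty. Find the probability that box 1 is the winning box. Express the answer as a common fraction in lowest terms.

1/7

Condition on the true location of the gold coin.
If it is in box 1 (prior 1/5): the host has 2 equally likely choices, so probability 1/2; weight (1/5)·(1/2) = 1/10.
If it is in box 2 (prior 3/5): the host has no choice, probability 1; weight (3/5)·1 = 3/5.
If it is in box 3 (prior 1/5): the host opened box 3, so this case is ruled out; weight (1/5)·0 = 0.
The weights sum to 7/10.
So P(the gold coin in box 1 | the host opened box 3) = (1/10) / (7/10) = 1/7.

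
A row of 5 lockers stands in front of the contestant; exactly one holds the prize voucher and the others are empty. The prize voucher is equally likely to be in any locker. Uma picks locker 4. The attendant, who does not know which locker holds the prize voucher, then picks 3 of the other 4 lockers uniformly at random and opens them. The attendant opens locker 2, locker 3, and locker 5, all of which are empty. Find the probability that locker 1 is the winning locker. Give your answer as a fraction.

Consider each possible location of the prize voucher in turn.
If it is in either of lockers 1 and 4 (prior 1/5 each): the attendant picks exactly this set with probability 1/4 regardless, and none is the prize; weight (1/5)·(1/4) = 1/20 each.
If it is in any of lockers 2, 3, and 5 (prior 1/5 each): that locker was opened and seen not to hold the prize — ruled out; weight (1/5)·0 = 0 each.
The weights sum to 1/10.
So P(the prize voucher in locker 1 | the attendant opened locker 2, locker 3, and locker 5) = (1/20) / (1/10) = 1/2.

1/2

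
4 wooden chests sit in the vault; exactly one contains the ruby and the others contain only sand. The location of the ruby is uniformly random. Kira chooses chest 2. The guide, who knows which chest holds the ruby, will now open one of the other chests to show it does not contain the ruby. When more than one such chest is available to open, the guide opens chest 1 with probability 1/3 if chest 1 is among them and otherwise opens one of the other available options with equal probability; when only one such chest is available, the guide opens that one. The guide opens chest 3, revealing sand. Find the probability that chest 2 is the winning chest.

Apply Bayes' rule, conditioning on where the ruby actually is.
If it is in chest 1 (prior 1/4): chest 1 holds the prize so is unavailable; the guide chooses uniformly among the 2 others, probability 1/2; weight (1/4)·(1/2) = 1/8.
If it is in chest 2 (prior 1/4): chest 1 is available but not opened; chest 3 gets probability (1 − 1/3)/2 = 1/3; weight (1/4)·(1/3) = 1/12.
If it is in chest 3 (prior 1/4): the guide opened chest 3, so this case is ruled out; weight (1/4)·0 = 0.
If it is in chest 4 (prior 1/4): chest 1 is available but not opened, probability 2/3; weight (1/4)·(2/3) = 1/6.
The weights sum to 3/8.
So P(the ruby in chest 2 | the guide opened chest 3) = (1/12) / (3/8) = 2/9.

2/9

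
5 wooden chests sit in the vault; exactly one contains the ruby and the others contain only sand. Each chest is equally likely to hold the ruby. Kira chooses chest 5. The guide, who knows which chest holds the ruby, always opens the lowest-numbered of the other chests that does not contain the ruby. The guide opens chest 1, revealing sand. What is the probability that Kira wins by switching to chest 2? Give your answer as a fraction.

1/4

Condition on the true location of the ruby.
If it is in chest 1 (prior 1/5): the guide opened chest 1, so this case is ruled out; weight (1/5)·0 = 0.
If it is in any of chests 2, 3, 4, and 5 (prior 1/5 each): chest 1 is the lowest-numbered option available, probability 1; weight (1/5)·1 = 1/5 each.
The weights sum to 4/5.
So P(the ruby in chest 2 | the guide opened chest 1) = (1/5) / (4/5) = 1/4.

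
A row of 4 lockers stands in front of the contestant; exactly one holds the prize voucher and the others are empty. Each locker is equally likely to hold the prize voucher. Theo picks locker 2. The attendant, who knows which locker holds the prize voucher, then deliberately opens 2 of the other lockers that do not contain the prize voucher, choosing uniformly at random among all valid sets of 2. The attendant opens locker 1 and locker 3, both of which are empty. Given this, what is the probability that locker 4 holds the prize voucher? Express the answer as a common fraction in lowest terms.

3/4

Apply Bayes' rule, conditioning on where the prize voucher actually is.
If it is in either of lockers 1 and 3 (prior 1/4 each): that locker was opened and seen not to hold the prize — ruled out; weight (1/4)·0 = 0 each.
If it is in locker 2 (prior 1/4): the attendant has 3 equally likely choices, so probability 1/3; weight (1/4)·(1/3) = 1/12.
If it is in locker 4 (prior 1/4): the attendant has no choice, probability 1; weight (1/4)·1 = 1/4.
The weights sum to 1/3.
So P(the prize voucher in locker 4 | the attendant opened locker 1 and locker 3) = (1/4) / (1/3) = 3/4.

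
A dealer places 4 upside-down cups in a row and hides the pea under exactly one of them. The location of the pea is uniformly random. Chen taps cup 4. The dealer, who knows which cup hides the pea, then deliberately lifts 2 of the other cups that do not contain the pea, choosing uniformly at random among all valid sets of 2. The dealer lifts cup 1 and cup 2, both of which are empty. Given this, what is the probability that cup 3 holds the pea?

3/4

Consider each possible location of the pea in turn.
If it is under either of cups 1 and 2 (prior 1/4 each): that cup was opened and seen not to hold the prize — ruled out; weight (1/4)·0 = 0 each.
If it is under cup 3 (prior 1/4): the dealer has no choice, probability 1; weight (1/4)·1 = 1/4.
If it is under cup 4 (prior 1/4): the dealer has 3 equally likely choices, so probability 1/3; weight (1/4)·(1/3) = 1/12.
The weights sum to 1/3.
So P(the pea under cup 3 | the dealer opened cup 1 and cup 2) = (1/4) / (1/3) = 3/4.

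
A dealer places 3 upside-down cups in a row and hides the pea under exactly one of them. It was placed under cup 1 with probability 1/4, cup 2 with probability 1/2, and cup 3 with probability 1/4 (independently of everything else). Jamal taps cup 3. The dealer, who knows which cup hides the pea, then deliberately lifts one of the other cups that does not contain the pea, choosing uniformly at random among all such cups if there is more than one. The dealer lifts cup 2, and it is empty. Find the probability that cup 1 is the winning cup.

2/3

Condition on the true location of the pea.
If it is under cup 1 (prior 1/4): the dealer has no choice, probability 1; weight (1/4)·1 = 1/4.
If it is under cup 2 (prior 1/2): the dealer opened cup 2, so this case is ruled out; weight (1/2)·0 = 0.
If it is under cup 3 (prior 1/4): the dealer has 2 equally likely choices, so probability 1/2; weight (1/4)·(1/2) = 1/8.
The weights sum to 3/8.
So P(the pea under cup 1 | the dealer opened cup 2) = (1/4) / (3/8) = 2/3.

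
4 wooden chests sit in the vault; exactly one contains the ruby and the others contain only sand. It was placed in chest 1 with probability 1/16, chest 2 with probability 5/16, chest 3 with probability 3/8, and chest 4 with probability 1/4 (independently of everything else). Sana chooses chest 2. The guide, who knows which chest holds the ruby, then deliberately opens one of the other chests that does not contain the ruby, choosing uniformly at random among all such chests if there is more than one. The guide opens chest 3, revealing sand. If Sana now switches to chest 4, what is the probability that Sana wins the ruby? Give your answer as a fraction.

Consider each possible location of the ruby in turn.
If it is in chest 1 (prior 1/16): the guide has 2 equally likely choices, so probability 1/2; weight (1/16)·(1/2) = 1/32.
If it is in chest 2 (prior 5/16): the guide has 3 equally likely choices, so probability 1/3; weight (5/16)·(1/3) = 5/48.
If it is in chest 3 (prior 3/8): the guide opened chest 3, so this case is ruled out; weight (3/8)·0 = 0.
If it is in chest 4 (prior 1/4): the guide has 2 equally likely choices, so probability 1/2; weight (1/4)·(1/2) = 1/8.
The weights sum to 25/96.
So P(the ruby in chest 4 | the guide opened chest 3) = (1/8) / (25/96) = 12/25.

12/25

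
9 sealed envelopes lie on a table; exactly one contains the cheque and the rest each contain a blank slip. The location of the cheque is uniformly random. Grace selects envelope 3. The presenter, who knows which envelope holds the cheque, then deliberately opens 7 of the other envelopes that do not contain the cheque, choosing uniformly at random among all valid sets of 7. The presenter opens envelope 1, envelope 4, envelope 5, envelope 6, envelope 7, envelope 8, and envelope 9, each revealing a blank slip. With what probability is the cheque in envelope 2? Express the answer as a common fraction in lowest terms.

8/9

Consider each possible location of the cheque in turn.
If it is in any of envelopes 1, 4, 5, 6, 7, 8, and 9 (prior 1/9 each): that envelope was opened and seen not to hold the prize — ruled out; weight (1/9)·0 = 0 each.
If it is in envelope 2 (prior 1/9): the presenter has no choice, probability 1; weight (1/9)·1 = 1/9.
If it is in envelope 3 (prior 1/9): the presenter has 8 equally likely choices, so probability 1/8; weight (1/9)·(1/8) = 1/72.
The weights sum to 1/8.
So P(the cheque in envelope 2 | the presenter opened envelope 1, envelope 4, envelope 5, envelope 6, envelope 7, envelope 8, and envelope 9) = (1/9) / (1/8) = 8/9.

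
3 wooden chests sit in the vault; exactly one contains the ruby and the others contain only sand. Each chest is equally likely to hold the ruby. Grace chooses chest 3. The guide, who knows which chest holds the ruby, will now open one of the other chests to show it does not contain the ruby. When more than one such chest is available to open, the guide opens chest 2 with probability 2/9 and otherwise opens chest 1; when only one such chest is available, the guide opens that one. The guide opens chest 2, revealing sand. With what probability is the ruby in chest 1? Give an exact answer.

9/11

Apply Bayes' rule, conditioning on where the ruby actually is.
If it is in chest 1 (prior 1/3): only chest 2 is available, probability 1; weight (1/3)·1 = 1/3.
If it is in chest 2 (prior 1/3): the guide opened chest 2, so this case is ruled out; weight (1/3)·0 = 0.
If it is in chest 3 (prior 1/3): chest 2 is available, opened with probability 2/9; weight (1/3)·(2/9) = 2/27.
The weights sum to 11/27.
So P(the ruby in chest 1 | the guide opened chest 2) = (1/3) / (11/27) = 9/11.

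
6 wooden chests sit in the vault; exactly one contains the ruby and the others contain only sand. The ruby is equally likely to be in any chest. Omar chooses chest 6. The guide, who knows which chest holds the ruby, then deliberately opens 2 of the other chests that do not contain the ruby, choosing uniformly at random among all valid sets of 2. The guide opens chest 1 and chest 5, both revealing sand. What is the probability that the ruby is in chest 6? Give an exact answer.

Consider each possible location of the ruby in turn.
If it is in either of chests 1 and 5 (prior 1/6 each): that chest was opened and seen not to hold the prize — ruled out; weight (1/6)·0 = 0 each.
If it is in any of chests 2, 3, and 4 (prior 1/6 each): the guide has 6 equally likely choices, so probability 1/6; weight (1/6)·(1/6) = 1/36 each.
If it is in chest 6 (prior 1/6): the guide has 10 equally likely choices, so probability 1/10; weight (1/6)·(1/10) = 1/60.
The weights sum to 1/10.
So P(the ruby in chest 6 | the guide opened chest 1 and chest 5) = (1/60) / (1/10) = 1/6.

1/6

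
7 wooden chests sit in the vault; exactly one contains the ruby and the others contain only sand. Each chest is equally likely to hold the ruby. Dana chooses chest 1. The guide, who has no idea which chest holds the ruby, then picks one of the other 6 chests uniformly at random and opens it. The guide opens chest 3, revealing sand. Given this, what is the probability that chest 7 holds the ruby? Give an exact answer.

1/6

Because the guide chose which chest to open without knowing where the ruby is, the choice is independent of the prize location. Learning that chest 3 does not hold the ruby simply rules out that one location and leaves the remaining 6 chests still equally likely by symmetry.
So P(the ruby in chest 7) = 1/6.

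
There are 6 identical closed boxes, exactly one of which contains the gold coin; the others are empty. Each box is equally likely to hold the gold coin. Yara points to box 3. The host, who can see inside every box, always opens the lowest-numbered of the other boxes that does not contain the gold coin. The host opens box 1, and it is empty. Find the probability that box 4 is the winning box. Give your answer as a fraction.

1/5

Consider each possible location of the gold coin in turn.
If it is in box 1 (prior 1/6): the host opened box 1, so this case is ruled out; weight (1/6)·0 = 0.
If it is in any of boxes 2, 3, 4, 5, and 6 (prior 1/6 each): box 1 is the lowest-numbered option available, probability 1; weight (1/6)·1 = 1/6 each.
The weights sum to 5/6.
So P(the gold coin in box 4 | the host opened box 1) = (1/6) / (5/6) = 1/5.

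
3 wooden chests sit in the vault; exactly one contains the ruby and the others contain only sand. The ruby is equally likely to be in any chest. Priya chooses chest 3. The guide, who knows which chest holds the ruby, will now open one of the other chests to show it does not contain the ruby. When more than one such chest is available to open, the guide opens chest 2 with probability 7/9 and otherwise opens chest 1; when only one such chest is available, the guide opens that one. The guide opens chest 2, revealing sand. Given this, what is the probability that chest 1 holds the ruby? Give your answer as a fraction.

Consider each possible location of the ruby in turn.
If it is in chest 1 (prior 1/3): only chest 2 is available, probability 1; weight (1/3)·1 = 1/3.
If it is in chest 2 (prior 1/3): the guide opened chest 2, so this case is ruled out; weight (1/3)·0 = 0.
If it is in chest 3 (prior 1/3): chest 2 is available, opened with probability 7/9; weight (1/3)·(7/9) = 7/27.
The weights sum to 16/27.
So P(the ruby in chest 1 | the guide opened chest 2) = (1/3) / (16/27) = 9/16.

9/16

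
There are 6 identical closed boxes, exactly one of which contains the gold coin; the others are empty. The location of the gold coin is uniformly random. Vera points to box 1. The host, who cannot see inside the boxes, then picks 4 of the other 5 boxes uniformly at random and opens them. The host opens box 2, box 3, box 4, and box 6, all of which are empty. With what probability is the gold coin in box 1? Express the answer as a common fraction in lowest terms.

1/2

Consider each possible location of the gold coin in turn.
If it is in either of boxes 1 and 5 (prior 1/6 each): the host picks exactly this set with probability 1/5 regardless, and none is the prize; weight (1/6)·(1/5) = 1/30 each.
If it is in any of boxes 2, 3, 4, and 6 (prior 1/6 each): that box was opened and seen not to hold the prize — ruled out; weight (1/6)·0 = 0 each.
The weights sum to 1/15.
So P(the gold coin in box 1 | the host opened box 2, box 3, box 4, and box 6) = (1/30) / (1/15) = 1/2.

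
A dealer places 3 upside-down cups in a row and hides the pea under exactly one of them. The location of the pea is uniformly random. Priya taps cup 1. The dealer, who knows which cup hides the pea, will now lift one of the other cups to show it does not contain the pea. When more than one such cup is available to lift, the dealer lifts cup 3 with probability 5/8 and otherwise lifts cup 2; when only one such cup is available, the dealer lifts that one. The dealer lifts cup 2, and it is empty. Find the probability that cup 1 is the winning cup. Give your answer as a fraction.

3/11

Condition on the true location of the pea.
If it is under cup 1 (prior 1/3): cup 3 is available but not opened, probability 3/8; weight (1/3)·(3/8) = 1/8.
If it is under cup 2 (prior 1/3): the dealer opened cup 2, so this case is ruled out; weight (1/3)·0 = 0.
If it is under cup 3 (prior 1/3): only cup 2 is available, probability 1; weight (1/3)·1 = 1/3.
The weights sum to 11/24.
So P(the pea under cup 1 | the dealer opened cup 2) = (1/8) / (11/24) = 3/11.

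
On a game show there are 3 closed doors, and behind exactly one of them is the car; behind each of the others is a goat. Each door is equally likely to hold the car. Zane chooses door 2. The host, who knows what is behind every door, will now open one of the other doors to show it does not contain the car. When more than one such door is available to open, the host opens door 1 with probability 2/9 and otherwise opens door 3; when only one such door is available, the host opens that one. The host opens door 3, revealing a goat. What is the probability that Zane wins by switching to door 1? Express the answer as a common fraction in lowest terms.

9/16

Apply Bayes' rule, conditioning on where the car actually is.
If it is behind door 1 (prior 1/3): only door 3 is available, probability 1; weight (1/3)·1 = 1/3.
If it is behind door 2 (prior 1/3): door 1 is available but not opened, probability 7/9; weight (1/3)·(7/9) = 7/27.
If it is behind door 3 (prior 1/3): the host opened door 3, so this case is ruled out; weight (1/3)·0 = 0.
The weights sum to 16/27.
So P(the car behind door 1 | the host opened door 3) = (1/3) / (16/27) = 9/16.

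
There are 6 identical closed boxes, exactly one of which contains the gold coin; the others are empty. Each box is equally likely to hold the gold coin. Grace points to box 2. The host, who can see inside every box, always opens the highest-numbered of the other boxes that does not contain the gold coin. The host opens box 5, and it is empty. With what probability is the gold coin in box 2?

0

Condition on the true location of the gold coin.
If it is in any of boxes 1, 2, 3, and 4 (prior 1/6 each): the host would have opened box 6 instead, probability 0; weight (1/6)·0 = 0 each.
If it is in box 5 (prior 1/6): the host opened box 5, so this case is ruled out; weight (1/6)·0 = 0.
If it is in box 6 (prior 1/6): box 5 is the highest-numbered option available, probability 1; weight (1/6)·1 = 1/6.
The weights sum to 1/6.
So P(the gold coin in box 2 | the host opened box 5) = 0 / (1/6) = 0.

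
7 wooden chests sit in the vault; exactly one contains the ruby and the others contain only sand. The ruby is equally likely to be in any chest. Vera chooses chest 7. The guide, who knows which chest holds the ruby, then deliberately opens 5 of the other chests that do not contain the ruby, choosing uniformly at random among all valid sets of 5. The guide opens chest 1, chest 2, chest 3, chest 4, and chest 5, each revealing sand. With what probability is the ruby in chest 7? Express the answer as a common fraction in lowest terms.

1/7

Condition on the true location of the ruby.
If it is in any of chests 1, 2, 3, 4, and 5 (prior 1/7 each): that chest was opened and seen not to hold the prize — ruled out; weight (1/7)·0 = 0 each.
If it is in chest 6 (prior 1/7): the guide has no choice, probability 1; weight (1/7)·1 = 1/7.
If it is in chest 7 (prior 1/7): the guide has 6 equally likely choices, so probability 1/6; weight (1/7)·(1/6) = 1/42.
The weights sum to 1/6.
So P(the ruby in chest 7 | the guide opened chest 1, chest 2, chest 3, chest 4, and chest 5) = (1/42) / (1/6) = 1/7.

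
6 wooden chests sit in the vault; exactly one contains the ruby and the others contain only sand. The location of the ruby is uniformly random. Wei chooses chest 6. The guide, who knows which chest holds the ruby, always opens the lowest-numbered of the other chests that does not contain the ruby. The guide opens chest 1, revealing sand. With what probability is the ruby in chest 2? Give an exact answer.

1/5

Consider each possible location of the ruby in turn.
If it is in chest 1 (prior 1/6): the guide opened chest 1, so this case is ruled out; weight (1/6)·0 = 0.
If it is in any of chests 2, 3, 4, 5, and 6 (prior 1/6 each): chest 1 is the lowest-numbered option available, probability 1; weight (1/6)·1 = 1/6 each.
The weights sum to 5/6.
So P(the ruby in chest 2 | the guide opened chest 1) = (1/6) / (5/6) = 1/5.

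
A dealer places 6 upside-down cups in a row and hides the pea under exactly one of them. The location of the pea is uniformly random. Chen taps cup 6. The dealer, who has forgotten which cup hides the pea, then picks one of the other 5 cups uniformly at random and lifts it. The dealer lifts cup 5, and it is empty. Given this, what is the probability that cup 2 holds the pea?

1/5

Condition on the true location of the pea.
If it is under any of cups 1, 2, 3, 4, and 6 (prior 1/6 each): the dealer picks cup 5 with probability 1/5 regardless, and it is not the prize; weight (1/6)·(1/5) = 1/30 each.
If it is under cup 5 (prior 1/6): the dealer opened cup 5, so this case is ruled out; weight (1/6)·0 = 0.
The weights sum to 1/6.
So P(the pea under cup 2 | the dealer opened cup 5) = (1/30) / (1/6) = 1/5.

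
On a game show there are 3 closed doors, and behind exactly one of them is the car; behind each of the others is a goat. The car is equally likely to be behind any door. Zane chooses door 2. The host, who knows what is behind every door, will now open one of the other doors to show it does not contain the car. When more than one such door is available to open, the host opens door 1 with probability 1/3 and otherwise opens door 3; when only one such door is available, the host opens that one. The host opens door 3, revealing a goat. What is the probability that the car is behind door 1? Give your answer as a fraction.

3/5

Apply Bayes' rule, conditioning on where the car actually is.
If it is behind door 1 (prior 1/3): only door 3 is available, probability 1; weight (1/3)·1 = 1/3.
If it is behind door 2 (prior 1/3): door 1 is available but not opened, probability 2/3; weight (1/3)·(2/3) = 2/9.
If it is behind door 3 (prior 1/3): the host opened door 3, so this case is ruled out; weight (1/3)·0 = 0.
The weights sum to 5/9.
So P(the car behind door 1 | the host opened door 3) = (1/3) / (5/9) = 3/5.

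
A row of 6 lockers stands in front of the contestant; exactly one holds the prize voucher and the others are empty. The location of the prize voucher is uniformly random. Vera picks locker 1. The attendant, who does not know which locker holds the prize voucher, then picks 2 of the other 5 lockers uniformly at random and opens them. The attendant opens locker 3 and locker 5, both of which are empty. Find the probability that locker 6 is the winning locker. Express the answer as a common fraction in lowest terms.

1/4

Because the attendant chose which lockers to open without knowing where the prize voucher is, the choice is independent of the prize location. Learning that none of the 2 opened lockers holds the prize voucher simply rules out those 2 locations and leaves the remaining 4 lockers still equally likely by symmetry.
So P(the prize voucher in locker 6) = 1/4.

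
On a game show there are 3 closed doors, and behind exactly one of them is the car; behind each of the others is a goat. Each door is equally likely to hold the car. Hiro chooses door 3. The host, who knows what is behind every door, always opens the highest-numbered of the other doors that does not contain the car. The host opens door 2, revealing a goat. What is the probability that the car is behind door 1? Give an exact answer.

1/2

Consider each possible location of the car in turn.
If it is behind either of doors 1 and 3 (prior 1/3 each): door 2 is the highest-numbered option available, probability 1; weight (1/3)·1 = 1/3 each.
If it is behind door 2 (prior 1/3): the host opened door 2, so this case is ruled out; weight (1/3)·0 = 0.
The weights sum to 2/3.
So P(the car behind door 1 | the host opened door 2) = (1/3) / (2/3) = 1/2.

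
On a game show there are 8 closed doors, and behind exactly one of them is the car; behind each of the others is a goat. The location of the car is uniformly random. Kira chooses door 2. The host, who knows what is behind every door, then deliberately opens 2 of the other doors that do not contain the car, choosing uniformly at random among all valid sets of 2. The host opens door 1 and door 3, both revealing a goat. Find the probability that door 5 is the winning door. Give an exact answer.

7/40

Condition on the true location of the car.
If it is behind either of doors 1 and 3 (prior 1/8 each): that door was opened and seen not to hold the prize — ruled out; weight (1/8)·0 = 0 each.
If it is behind door 2 (prior 1/8): the host has 21 equally likely choices, so probability 1/21; weight (1/8)·(1/21) = 1/168.
If it is behind any of doors 4, 5, 6, 7, and 8 (prior 1/8 each): the host has 15 equally likely choices, so probability 1/15; weight (1/8)·(1/15) = 1/120 each.
The weights sum to 1/21.
So P(the car behind door 5 | the host opened door 1 and door 3) = (1/120) / (1/21) = 7/40.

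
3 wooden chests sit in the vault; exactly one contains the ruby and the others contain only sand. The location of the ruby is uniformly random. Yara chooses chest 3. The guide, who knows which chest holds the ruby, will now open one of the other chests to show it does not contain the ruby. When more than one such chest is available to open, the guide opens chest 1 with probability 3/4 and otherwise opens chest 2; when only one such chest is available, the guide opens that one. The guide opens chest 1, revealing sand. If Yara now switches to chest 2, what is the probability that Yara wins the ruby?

4/7

Condition on the true location of the ruby.
If it is in chest 1 (prior 1/3): the guide opened chest 1, so this case is ruled out; weight (1/3)·0 = 0.
If it is in chest 2 (prior 1/3): only chest 1 is available, probability 1; weight (1/3)·1 = 1/3.
If it is in chest 3 (prior 1/3): chest 1 is available, opened with probability 3/4; weight (1/3)·(3/4) = 1/4.
The weights sum to 7/12.
So P(the ruby in chest 2 | the guide opened chest 1) = (1/3) / (7/12) = 4/7.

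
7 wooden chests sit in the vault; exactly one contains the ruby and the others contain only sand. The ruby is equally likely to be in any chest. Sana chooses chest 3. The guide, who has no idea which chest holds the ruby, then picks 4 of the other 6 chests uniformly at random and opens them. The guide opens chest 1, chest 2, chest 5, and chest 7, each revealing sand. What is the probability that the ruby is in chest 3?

1/3

Condition on the true location of the ruby.
If it is in any of chests 1, 2, 5, and 7 (prior 1/7 each): that chest was opened and seen not to hold the prize — ruled out; weight (1/7)·0 = 0 each.
If it is in any of chests 3, 4, and 6 (prior 1/7 each): the guide picks exactly this set with probability 1/15 regardless, and none is the prize; weight (1/7)·(1/15) = 1/105 each.
The weights sum to 1/35.
So P(the ruby in chest 3 | the guide opened chest 1, chest 2, chest 5, and chest 7) = (1/105) / (1/35) = 1/3.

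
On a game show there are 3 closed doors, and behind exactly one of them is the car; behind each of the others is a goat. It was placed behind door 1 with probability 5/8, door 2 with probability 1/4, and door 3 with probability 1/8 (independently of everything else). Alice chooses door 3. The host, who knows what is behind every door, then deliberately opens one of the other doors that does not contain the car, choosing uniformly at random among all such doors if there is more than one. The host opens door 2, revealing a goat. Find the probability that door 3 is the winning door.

Consider each possible location of the car in turn.
If it is behind door 1 (prior 5/8): the host has no choice, probability 1; weight (5/8)·1 = 5/8.
If it is behind door 2 (prior 1/4): the host opened door 2, so this case is ruled out; weight (1/4)·0 = 0.
If it is behind door 3 (prior 1/8): the host has 2 equally likely choices, so probability 1/2; weight (1/8)·(1/2) = 1/16.
The weights sum to 11/16.
So P(the car behind door 3 | the host opened door 2) = (1/16) / (11/16) = 1/11.

1/11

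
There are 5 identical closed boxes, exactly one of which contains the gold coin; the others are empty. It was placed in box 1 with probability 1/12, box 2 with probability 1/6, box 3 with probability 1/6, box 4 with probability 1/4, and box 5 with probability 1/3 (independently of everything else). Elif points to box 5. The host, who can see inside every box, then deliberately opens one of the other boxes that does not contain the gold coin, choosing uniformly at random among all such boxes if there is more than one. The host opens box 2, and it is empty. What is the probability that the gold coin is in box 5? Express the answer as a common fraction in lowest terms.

1/3

Apply Bayes' rule, conditioning on where the gold coin actually is.
If it is in box 1 (prior 1/12): the host has 3 equally likely choices, so probability 1/3; weight (1/12)·(1/3) = 1/36.
If it is in box 2 (prior 1/6): the host opened box 2, so this case is ruled out; weight (1/6)·0 = 0.
If it is in box 3 (prior 1/6): the host has 3 equally likely choices, so probability 1/3; weight (1/6)·(1/3) = 1/18.
If it is in box 4 (prior 1/4): the host has 3 equally likely choices, so probability 1/3; weight (1/4)·(1/3) = 1/12.
If it is in box 5 (prior 1/3): the host has 4 equally likely choices, so probability 1/4; weight (1/3)·(1/4) = 1/12.
The weights sum to 1/4.
So P(the gold coin in box 5 | the host opened box 2) = (1/12) / (1/4) = 1/3.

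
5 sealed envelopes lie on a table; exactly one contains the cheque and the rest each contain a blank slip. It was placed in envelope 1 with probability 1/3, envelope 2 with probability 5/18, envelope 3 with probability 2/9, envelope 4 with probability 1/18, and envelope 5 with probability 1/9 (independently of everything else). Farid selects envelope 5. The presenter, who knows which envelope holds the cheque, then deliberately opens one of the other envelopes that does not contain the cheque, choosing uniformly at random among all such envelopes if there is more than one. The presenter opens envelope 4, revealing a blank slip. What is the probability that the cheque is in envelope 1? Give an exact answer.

Consider each possible location of the cheque in turn.
If it is in envelope 1 (prior 1/3): the presenter has 3 equally likely choices, so probability 1/3; weight (1/3)·(1/3) = 1/9.
If it is in envelope 2 (prior 5/18): the presenter has 3 equally likely choices, so probability 1/3; weight (5/18)·(1/3) = 5/54.
If it is in envelope 3 (prior 2/9): the presenter has 3 equally likely choices, so probability 1/3; weight (2/9)·(1/3) = 2/27.
If it is in envelope 4 (prior 1/18): the presenter opened envelope 4, so this case is ruled out; weight (1/18)·0 = 0.
If it is in envelope 5 (prior 1/9): the presenter has 4 equally likely choices, so probability 1/4; weight (1/9)·(1/4) = 1/36.
The weights sum to 11/36.
So P(the cheque in envelope 1 | the presenter opened envelope 4) = (1/9) / (11/36) = 4/11.

4/11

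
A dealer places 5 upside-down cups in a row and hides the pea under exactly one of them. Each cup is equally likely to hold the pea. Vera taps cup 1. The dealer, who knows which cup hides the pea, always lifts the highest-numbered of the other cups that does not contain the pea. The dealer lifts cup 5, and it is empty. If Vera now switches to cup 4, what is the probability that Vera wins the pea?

Apply Bayes' rule, conditioning on where the pea actually is.
If it is under any of cups 1, 2, 3, and 4 (prior 1/5 each): cup 5 is the highest-numbered option available, probability 1; weight (1/5)·1 = 1/5 each.
If it is under cup 5 (prior 1/5): the dealer opened cup 5, so this case is ruled out; weight (1/5)·0 = 0.
The weights sum to 4/5.
So P(the pea under cup 4 | the dealer opened cup 5) = (1/5) / (4/5) = 1/4.

1/4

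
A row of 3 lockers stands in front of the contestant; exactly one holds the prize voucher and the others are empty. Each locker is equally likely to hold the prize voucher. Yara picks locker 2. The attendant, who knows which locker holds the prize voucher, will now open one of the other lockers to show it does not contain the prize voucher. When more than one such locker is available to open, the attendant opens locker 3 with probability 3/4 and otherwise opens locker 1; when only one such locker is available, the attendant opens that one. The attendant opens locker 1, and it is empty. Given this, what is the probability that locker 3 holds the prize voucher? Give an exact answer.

Condition on the true location of the prize voucher.
If it is in locker 1 (prior 1/3): the attendant opened locker 1, so this case is ruled out; weight (1/3)·0 = 0.
If it is in locker 2 (prior 1/3): locker 3 is available but not opened, probability 1/4; weight (1/3)·(1/4) = 1/12.
If it is in locker 3 (prior 1/3): only locker 1 is available, probability 1; weight (1/3)·1 = 1/3.
The weights sum to 5/12.
So P(the prize voucher in locker 3 | the attendant opened locker 1) = (1/3) / (5/12) = 4/5.

4/5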